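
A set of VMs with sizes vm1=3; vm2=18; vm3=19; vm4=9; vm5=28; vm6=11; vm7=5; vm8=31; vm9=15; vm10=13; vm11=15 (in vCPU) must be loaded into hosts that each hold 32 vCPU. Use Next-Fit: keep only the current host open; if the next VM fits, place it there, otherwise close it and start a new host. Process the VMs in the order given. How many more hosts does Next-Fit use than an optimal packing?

Next-Fit: [3,18] [19,9] [28] [11,5] [31] [15,13] [15] → 7 hosts.
Total size 167 vCPU; any packing needs at least ⌈167/32⌉ = 6 hosts.
An optimal packing achieves that bound: [31] [28,3] [19,13] [18,11] [15,15] [9,5] → 6 hosts.
Excess: 7 − 6 = 1.

1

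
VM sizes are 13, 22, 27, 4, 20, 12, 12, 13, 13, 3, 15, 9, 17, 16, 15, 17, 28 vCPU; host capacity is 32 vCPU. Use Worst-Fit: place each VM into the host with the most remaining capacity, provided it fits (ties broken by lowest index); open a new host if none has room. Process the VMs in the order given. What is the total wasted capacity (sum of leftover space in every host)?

Put 13 vCPU in host 1; 19 vCPU remain.
Put 22 vCPU in host 2; 10 vCPU remain.
Put 27 vCPU in host 3; 5 vCPU remain.
Put 4 vCPU in host 1; 15 vCPU remain.
Put 20 vCPU in host 4; 12 vCPU remain.
Put 12 vCPU in host 1; 3 vCPU remain.
Put 12 vCPU in host 4; 0 vCPU remain.
Put 13 vCPU in host 5; 19 vCPU remain.
Put 13 vCPU in host 5; 6 vCPU remain.
Put 3 vCPU in host 2; 7 vCPU remain.
Put 15 vCPU in host 6; 17 vCPU remain.
Put 9 vCPU in host 6; 8 vCPU remain.
Put 17 vCPU in host 7; 15 vCPU remain.
Put 16 vCPU in host 8; 16 vCPU remain.
Put 15 vCPU in host 8; 1 vCPU remain.
Put 17 vCPU in host 9; 15 vCPU remain.
Put 28 vCPU in host 10; 4 vCPU remain.
10 hosts × 32 vCPU = 320 vCPU; used 256 vCPU; unused 64 vCPU.

64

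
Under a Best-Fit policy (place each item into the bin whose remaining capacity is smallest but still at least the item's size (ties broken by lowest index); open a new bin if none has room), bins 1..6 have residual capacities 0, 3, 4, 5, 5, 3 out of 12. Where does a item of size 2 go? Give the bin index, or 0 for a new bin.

2

Bins with room: bin 2 (3), bin 3 (4), bin 4 (5), bin 5 (5), bin 6 (3).
Tightest fit is bin 2 with 3 free.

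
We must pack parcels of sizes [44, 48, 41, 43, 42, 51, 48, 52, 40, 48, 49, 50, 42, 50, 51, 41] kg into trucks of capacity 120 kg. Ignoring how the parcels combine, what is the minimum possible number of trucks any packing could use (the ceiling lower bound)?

Total size = 44 + 48 + 41 + 43 + 42 + 51 + 48 + 52 + 40 + 48 + 49 + 50 + 42 + 50 + 51 + 41 = 740 kg.
⌈740 / 120⌉ = 7.

7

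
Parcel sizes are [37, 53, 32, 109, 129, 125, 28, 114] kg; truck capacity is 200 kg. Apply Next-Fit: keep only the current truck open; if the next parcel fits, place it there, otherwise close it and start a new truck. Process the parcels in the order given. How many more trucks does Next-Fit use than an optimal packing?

1

Next-Fit: [37,53,32] [109] [129] [125,28] [114] → 5 trucks.
Total size 627 kg; any packing needs at least ⌈627/200⌉ = 4 trucks.
An optimal packing achieves that bound: [129,53] [125,37,32] [114,28] [109] → 4 trucks.
Excess: 5 − 4 = 1.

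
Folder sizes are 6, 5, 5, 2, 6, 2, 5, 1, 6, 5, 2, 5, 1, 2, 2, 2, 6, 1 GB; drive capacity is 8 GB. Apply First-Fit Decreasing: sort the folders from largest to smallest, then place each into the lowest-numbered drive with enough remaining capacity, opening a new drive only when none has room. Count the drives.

9 drives

Sorted descending: 6, 6, 6, 6, 5, 5, 5, 5, 5, 2, 2, 2, 2, 2, 2, 1, 1, 1.
Put 6 GB in drive 1; 2 GB remain.
Put 6 GB in drive 2; 2 GB remain.
Put 6 GB in drive 3; 2 GB remain.
Put 6 GB in drive 4; 2 GB remain.
Put 5 GB in drive 5; 3 GB remain.
Put 5 GB in drive 6; 3 GB remain.
Put 5 GB in drive 7; 3 GB remain.
Put 5 GB in drive 8; 3 GB remain.
Put 5 GB in drive 9; 3 GB remain.
Put 2 GB in drive 1; 0 GB remain.
Put 2 GB in drive 2; 0 GB remain.
Put 2 GB in drive 3; 0 GB remain.
Put 2 GB in drive 4; 0 GB remain.
Put 2 GB in drive 5; 1 GB remain.
Put 2 GB in drive 6; 1 GB remain.
Put 1 GB in drive 5; 0 GB remain.
Put 1 GB in drive 6; 0 GB remain.
Put 1 GB in drive 7; 2 GB remain.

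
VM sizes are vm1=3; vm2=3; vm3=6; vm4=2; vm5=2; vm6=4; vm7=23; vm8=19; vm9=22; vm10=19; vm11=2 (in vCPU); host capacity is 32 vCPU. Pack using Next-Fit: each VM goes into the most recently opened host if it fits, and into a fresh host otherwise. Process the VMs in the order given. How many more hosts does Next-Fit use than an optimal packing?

1

Next-Fit: [3,3,6,2,2,4] [23] [19] [22] [19,2] → 5 hosts.
Total size 105 vCPU; any packing needs at least ⌈105/32⌉ = 4 hosts.
An optimal packing achieves that bound: [23,6,3] [22,4,3,2] [19,2,2] [19] → 4 hosts.
Excess: 5 − 4 = 1.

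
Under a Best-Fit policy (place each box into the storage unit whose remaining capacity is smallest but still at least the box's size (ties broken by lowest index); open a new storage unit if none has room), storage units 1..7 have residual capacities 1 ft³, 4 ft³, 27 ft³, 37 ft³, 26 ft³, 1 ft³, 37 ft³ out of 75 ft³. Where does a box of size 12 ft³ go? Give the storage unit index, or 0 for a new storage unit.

5

Storage units with room: storage unit 3 (27 ft³), storage unit 4 (37 ft³), storage unit 5 (26 ft³), storage unit 7 (37 ft³).
Tightest fit is storage unit 5 with 26 ft³ free.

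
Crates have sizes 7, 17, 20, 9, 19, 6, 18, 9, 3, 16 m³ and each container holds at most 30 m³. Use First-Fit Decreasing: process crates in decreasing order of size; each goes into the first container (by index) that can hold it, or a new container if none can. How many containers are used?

Sorted descending: 20, 19, 18, 17, 16, 9, 9, 7, 6, 3.
container 1: place 20 m³, 10 m³ left
container 2: place 19 m³, 11 m³ left
container 3: place 18 m³, 12 m³ left
container 4: place 17 m³, 13 m³ left
container 5: place 16 m³, 14 m³ left
container 1: place 9 m³, 1 m³ left
container 2: place 9 m³, 2 m³ left
container 3: place 7 m³, 5 m³ left
container 4: place 6 m³, 7 m³ left
container 3: place 3 m³, 2 m³ left

5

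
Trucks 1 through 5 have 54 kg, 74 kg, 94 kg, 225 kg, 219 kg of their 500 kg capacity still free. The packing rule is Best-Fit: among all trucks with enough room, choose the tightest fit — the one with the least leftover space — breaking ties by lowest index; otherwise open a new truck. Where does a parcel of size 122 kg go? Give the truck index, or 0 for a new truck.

Trucks with room: truck 4 (225 kg), truck 5 (219 kg).
Tightest fit is truck 5 with 219 kg free.

5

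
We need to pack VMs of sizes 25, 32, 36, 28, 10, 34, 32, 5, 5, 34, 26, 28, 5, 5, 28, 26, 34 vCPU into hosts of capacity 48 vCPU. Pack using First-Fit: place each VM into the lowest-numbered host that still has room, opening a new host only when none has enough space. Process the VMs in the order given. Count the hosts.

12 hosts

Put 25 vCPU in host 1; 23 vCPU remain.
Put 32 vCPU in host 2; 16 vCPU remain.
Put 36 vCPU in host 3; 12 vCPU remain.
Put 28 vCPU in host 4; 20 vCPU remain.
Put 10 vCPU in host 1; 13 vCPU remain.
Put 34 vCPU in host 5; 14 vCPU remain.
Put 32 vCPU in host 6; 16 vCPU remain.
Put 5 vCPU in host 1; 8 vCPU remain.
Put 5 vCPU in host 1; 3 vCPU remain.
Put 34 vCPU in host 7; 14 vCPU remain.
Put 26 vCPU in host 8; 22 vCPU remain.
Put 28 vCPU in host 9; 20 vCPU remain.
Put 5 vCPU in host 2; 11 vCPU remain.
Put 5 vCPU in host 2; 6 vCPU remain.
Put 28 vCPU in host 10; 20 vCPU remain.
Put 26 vCPU in host 11; 22 vCPU remain.
Put 34 vCPU in host 12; 14 vCPU remain.
Final hosts: [25,10,5,5] [32,5,5] [36] [28] [34] [32] [34] [26] [28] [28] [26] [34].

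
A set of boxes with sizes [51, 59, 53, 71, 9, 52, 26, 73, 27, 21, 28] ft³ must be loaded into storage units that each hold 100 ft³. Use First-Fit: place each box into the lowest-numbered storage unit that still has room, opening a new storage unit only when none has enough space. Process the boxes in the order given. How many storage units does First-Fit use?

Put 51 ft³ in storage unit 1; 49 ft³ remain.
Put 59 ft³ in storage unit 2; 41 ft³ remain.
Put 53 ft³ in storage unit 3; 47 ft³ remain.
Put 71 ft³ in storage unit 4; 29 ft³ remain.
Put 9 ft³ in storage unit 1; 40 ft³ remain.
Put 52 ft³ in storage unit 5; 48 ft³ remain.
Put 26 ft³ in storage unit 1; 14 ft³ remain.
Put 73 ft³ in storage unit 6; 27 ft³ remain.
Put 27 ft³ in storage unit 2; 14 ft³ remain.
Put 21 ft³ in storage unit 3; 26 ft³ remain.
Put 28 ft³ in storage unit 4; 1 ft³ remain.
Final storage units: [51,9,26] [59,27] [53,21] [71,28] [52] [73].

6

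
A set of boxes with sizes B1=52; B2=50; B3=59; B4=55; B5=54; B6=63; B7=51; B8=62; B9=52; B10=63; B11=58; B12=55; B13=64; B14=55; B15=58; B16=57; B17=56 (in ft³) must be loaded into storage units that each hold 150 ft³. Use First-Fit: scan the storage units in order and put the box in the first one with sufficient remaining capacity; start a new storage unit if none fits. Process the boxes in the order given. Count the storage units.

Put B1 (52 ft³) in storage unit 1; 98 ft³ remain.
Put B2 (50 ft³) in storage unit 1; 48 ft³ remain.
Put B3 (59 ft³) in storage unit 2; 91 ft³ remain.
Put B4 (55 ft³) in storage unit 2; 36 ft³ remain.
Put B5 (54 ft³) in storage unit 3; 96 ft³ remain.
Put B6 (63 ft³) in storage unit 3; 33 ft³ remain.
Put B7 (51 ft³) in storage unit 4; 99 ft³ remain.
Put B8 (62 ft³) in storage unit 4; 37 ft³ remain.
Put B9 (52 ft³) in storage unit 5; 98 ft³ remain.
Put B10 (63 ft³) in storage unit 5; 35 ft³ remain.
Put B11 (58 ft³) in storage unit 6; 92 ft³ remain.
Put B12 (55 ft³) in storage unit 6; 37 ft³ remain.
Put B13 (64 ft³) in storage unit 7; 86 ft³ remain.
Put B14 (55 ft³) in storage unit 7; 31 ft³ remain.
Put B15 (58 ft³) in storage unit 8; 92 ft³ remain.
Put B16 (57 ft³) in storage unit 8; 35 ft³ remain.
Put B17 (56 ft³) in storage unit 9; 94 ft³ remain.
Final storage units: [52,50] [59,55] [54,63] [51,62] [52,63] [58,55] [64,55] [58,57] [56].

9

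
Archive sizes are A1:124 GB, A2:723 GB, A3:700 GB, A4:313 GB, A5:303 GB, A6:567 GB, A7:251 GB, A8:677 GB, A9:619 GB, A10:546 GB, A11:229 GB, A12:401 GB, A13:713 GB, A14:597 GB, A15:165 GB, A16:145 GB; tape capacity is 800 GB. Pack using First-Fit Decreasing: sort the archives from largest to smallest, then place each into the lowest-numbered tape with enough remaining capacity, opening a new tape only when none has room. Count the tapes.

Sorted descending: 723, 713, 700, 677, 619, 597, 567, 546, 401, 313, 303, 251, 229, 165, 145, 124.
Put 723 GB in tape 1; 77 GB remain.
Put 713 GB in tape 2; 87 GB remain.
Put 700 GB in tape 3; 100 GB remain.
Put 677 GB in tape 4; 123 GB remain.
Put 619 GB in tape 5; 181 GB remain.
Put 597 GB in tape 6; 203 GB remain.
Put 567 GB in tape 7; 233 GB remain.
Put 546 GB in tape 8; 254 GB remain.
Put 401 GB in tape 9; 399 GB remain.
Put 313 GB in tape 9; 86 GB remain.
Put 303 GB in tape 10; 497 GB remain.
Put 251 GB in tape 8; 3 GB remain.
Put 229 GB in tape 7; 4 GB remain.
Put 165 GB in tape 5; 16 GB remain.
Put 145 GB in tape 6; 58 GB remain.
Put 124 GB in tape 10; 373 GB remain.
Final tapes: [723] [713] [700] [677] [619,165] [597,145] [567,229] [546,251] [401,313] [303,124].

10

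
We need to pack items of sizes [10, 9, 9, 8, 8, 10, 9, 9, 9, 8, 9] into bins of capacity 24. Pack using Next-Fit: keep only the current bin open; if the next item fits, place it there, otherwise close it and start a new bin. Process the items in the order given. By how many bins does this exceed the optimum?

1

Next-Fit: [10,9] [9,8] [8,10] [9,9] [9,8] [9] → 6 bins.
Total size 98; any packing needs at least ⌈98/24⌉ = 5 bins.
An optimal packing achieves that bound: [10,10] [9,9] [9,9] [9,9] [8,8,8] → 5 bins.
Excess: 6 − 5 = 1.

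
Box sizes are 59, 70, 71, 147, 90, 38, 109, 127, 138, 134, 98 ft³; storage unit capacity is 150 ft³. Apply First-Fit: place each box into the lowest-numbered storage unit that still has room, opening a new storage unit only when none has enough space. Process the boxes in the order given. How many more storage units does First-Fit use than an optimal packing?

1

First-Fit: [59,70] [71,38] [147] [90] [109] [127] [138] [134] [98] → 9 storage units.
Total size 1081 ft³; any packing needs at least ⌈1081/150⌉ = 8 storage units.
An optimal packing achieves that bound: [147] [138] [134] [127] [109,38] [98] [90,59] [71,70] → 8 storage units.
Excess: 9 − 8 = 1.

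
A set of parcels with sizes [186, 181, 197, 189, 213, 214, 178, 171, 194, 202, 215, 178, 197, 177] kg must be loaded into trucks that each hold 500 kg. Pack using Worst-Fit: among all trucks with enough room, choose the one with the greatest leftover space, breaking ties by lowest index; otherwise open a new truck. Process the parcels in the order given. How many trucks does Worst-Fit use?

7

Put 186 kg in truck 1; 314 kg remain.
Put 181 kg in truck 1; 133 kg remain.
Put 197 kg in truck 2; 303 kg remain.
Put 189 kg in truck 2; 114 kg remain.
Put 213 kg in truck 3; 287 kg remain.
Put 214 kg in truck 3; 73 kg remain.
Put 178 kg in truck 4; 322 kg remain.
Put 171 kg in truck 4; 151 kg remain.
Put 194 kg in truck 5; 306 kg remain.
Put 202 kg in truck 5; 104 kg remain.
Put 215 kg in truck 6; 285 kg remain.
Put 178 kg in truck 6; 107 kg remain.
Put 197 kg in truck 7; 303 kg remain.
Put 177 kg in truck 7; 126 kg remain.
Final trucks: [186,181] [197,189] [213,214] [178,171] [194,202] [215,178] [197,177].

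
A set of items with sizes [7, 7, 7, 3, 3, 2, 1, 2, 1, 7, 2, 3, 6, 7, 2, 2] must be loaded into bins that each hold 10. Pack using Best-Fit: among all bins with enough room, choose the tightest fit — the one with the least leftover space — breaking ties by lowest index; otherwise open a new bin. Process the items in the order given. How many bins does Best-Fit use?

Put 7 in bin 1; 3 remain.
Put 7 in bin 2; 3 remain.
Put 7 in bin 3; 3 remain.
Put 3 in bin 1; 0 remain.
Put 3 in bin 2; 0 remain.
Put 2 in bin 3; 1 remain.
Put 1 in bin 3; 0 remain.
Put 2 in bin 4; 8 remain.
Put 1 in bin 4; 7 remain.
Put 7 in bin 4; 0 remain.
Put 2 in bin 5; 8 remain.
Put 3 in bin 5; 5 remain.
Put 6 in bin 6; 4 remain.
Put 7 in bin 7; 3 remain.
Put 2 in bin 7; 1 remain.
Put 2 in bin 6; 2 remain.

7 bins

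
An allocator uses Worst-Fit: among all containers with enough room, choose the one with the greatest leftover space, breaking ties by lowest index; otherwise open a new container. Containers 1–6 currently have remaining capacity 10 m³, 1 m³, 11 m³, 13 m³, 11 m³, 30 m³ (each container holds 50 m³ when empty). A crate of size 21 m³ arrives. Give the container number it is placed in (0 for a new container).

6

Containers with room: container 6 (30 m³).
Most room is container 6 with 30 m³ free.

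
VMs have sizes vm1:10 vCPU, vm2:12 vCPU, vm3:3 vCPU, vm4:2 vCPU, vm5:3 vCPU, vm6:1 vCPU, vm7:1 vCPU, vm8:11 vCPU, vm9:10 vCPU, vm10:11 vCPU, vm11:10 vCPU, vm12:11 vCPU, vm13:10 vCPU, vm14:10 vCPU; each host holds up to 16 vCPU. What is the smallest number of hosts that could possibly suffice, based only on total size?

Total size = 10 + 12 + 3 + 2 + 3 + 1 + 1 + 11 + 10 + 11 + 10 + 11 + 10 + 10 = 105 vCPU.
⌈105 / 16⌉ = 7.

7 hosts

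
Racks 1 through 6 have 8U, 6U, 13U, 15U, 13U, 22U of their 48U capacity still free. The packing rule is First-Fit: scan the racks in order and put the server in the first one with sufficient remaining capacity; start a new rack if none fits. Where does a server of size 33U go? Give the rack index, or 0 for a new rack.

No rack has ≥ 33U free, so a new rack is opened.

0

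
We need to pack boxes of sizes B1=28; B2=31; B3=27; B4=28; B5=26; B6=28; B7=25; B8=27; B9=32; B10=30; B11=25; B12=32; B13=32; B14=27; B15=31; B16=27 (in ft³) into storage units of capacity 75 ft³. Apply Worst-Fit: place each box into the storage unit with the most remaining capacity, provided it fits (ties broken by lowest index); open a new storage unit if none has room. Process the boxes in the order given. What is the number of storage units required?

Put B1 (28 ft³) in storage unit 1; 47 ft³ remain.
Put B2 (31 ft³) in storage unit 1; 16 ft³ remain.
Put B3 (27 ft³) in storage unit 2; 48 ft³ remain.
Put B4 (28 ft³) in storage unit 2; 20 ft³ remain.
Put B5 (26 ft³) in storage unit 3; 49 ft³ remain.
Put B6 (28 ft³) in storage unit 3; 21 ft³ remain.
Put B7 (25 ft³) in storage unit 4; 50 ft³ remain.
Put B8 (27 ft³) in storage unit 4; 23 ft³ remain.
Put B9 (32 ft³) in storage unit 5; 43 ft³ remain.
Put B10 (30 ft³) in storage unit 5; 13 ft³ remain.
Put B11 (25 ft³) in storage unit 6; 50 ft³ remain.
Put B12 (32 ft³) in storage unit 6; 18 ft³ remain.
Put B13 (32 ft³) in storage unit 7; 43 ft³ remain.
Put B14 (27 ft³) in storage unit 7; 16 ft³ remain.
Put B15 (31 ft³) in storage unit 8; 44 ft³ remain.
Put B16 (27 ft³) in storage unit 8; 17 ft³ remain.
Final storage units: [28,31] [27,28] [26,28] [25,27] [32,30] [25,32] [32,27] [31,27].

8 storage units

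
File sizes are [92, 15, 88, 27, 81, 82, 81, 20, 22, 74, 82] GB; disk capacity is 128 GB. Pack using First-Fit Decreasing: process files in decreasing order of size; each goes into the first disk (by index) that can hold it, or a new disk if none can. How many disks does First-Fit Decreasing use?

Sorted descending: 92, 88, 82, 82, 81, 81, 74, 27, 22, 20, 15.
92 GB → disk 1 (remaining 36 GB)
88 GB → disk 2 (remaining 40 GB)
82 GB → disk 3 (remaining 46 GB)
82 GB → disk 4 (remaining 46 GB)
81 GB → disk 5 (remaining 47 GB)
81 GB → disk 6 (remaining 47 GB)
74 GB → disk 7 (remaining 54 GB)
27 GB → disk 1 (remaining 9 GB)
22 GB → disk 2 (remaining 18 GB)
20 GB → disk 3 (remaining 26 GB)
15 GB → disk 2 (remaining 3 GB)

7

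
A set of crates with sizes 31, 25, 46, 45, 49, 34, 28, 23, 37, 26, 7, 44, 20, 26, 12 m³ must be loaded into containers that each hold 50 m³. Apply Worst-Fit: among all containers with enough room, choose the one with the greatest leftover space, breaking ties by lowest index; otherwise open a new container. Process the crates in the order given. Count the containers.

Put 31 m³ in container 1; 19 m³ remain.
Put 25 m³ in container 2; 25 m³ remain.
Put 46 m³ in container 3; 4 m³ remain.
Put 45 m³ in container 4; 5 m³ remain.
Put 49 m³ in container 5; 1 m³ remain.
Put 34 m³ in container 6; 16 m³ remain.
Put 28 m³ in container 7; 22 m³ remain.
Put 23 m³ in container 2; 2 m³ remain.
Put 37 m³ in container 8; 13 m³ remain.
Put 26 m³ in container 9; 24 m³ remain.
Put 7 m³ in container 9; 17 m³ remain.
Put 44 m³ in container 10; 6 m³ remain.
Put 20 m³ in container 7; 2 m³ remain.
Put 26 m³ in container 11; 24 m³ remain.
Put 12 m³ in container 11; 12 m³ remain.

11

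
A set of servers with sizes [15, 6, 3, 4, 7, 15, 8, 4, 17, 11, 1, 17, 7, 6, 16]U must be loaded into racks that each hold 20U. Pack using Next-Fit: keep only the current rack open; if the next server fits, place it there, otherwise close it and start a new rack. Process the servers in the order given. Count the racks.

9

rack 1: place 15U, 5U left
rack 2: place 6U, 14U left
rack 2: place 3U, 11U left
rack 2: place 4U, 7U left
rack 2: place 7U, 0U left
rack 3: place 15U, 5U left
rack 4: place 8U, 12U left
rack 4: place 4U, 8U left
rack 5: place 17U, 3U left
rack 6: place 11U, 9U left
rack 6: place 1U, 8U left
rack 7: place 17U, 3U left
rack 8: place 7U, 13U left
rack 8: place 6U, 7U left
rack 9: place 16U, 4U left
Final racks: [15] [6,3,4,7] [15] [8,4] [17] [11,1] [17] [7,6] [16].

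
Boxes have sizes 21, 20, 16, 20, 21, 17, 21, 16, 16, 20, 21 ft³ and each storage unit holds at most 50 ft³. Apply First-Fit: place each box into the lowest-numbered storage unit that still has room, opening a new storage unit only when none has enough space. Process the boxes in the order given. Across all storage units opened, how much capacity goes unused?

21 ft³ → storage unit 1 (remaining 29 ft³)
20 ft³ → storage unit 1 (remaining 9 ft³)
16 ft³ → storage unit 2 (remaining 34 ft³)
20 ft³ → storage unit 2 (remaining 14 ft³)
21 ft³ → storage unit 3 (remaining 29 ft³)
17 ft³ → storage unit 3 (remaining 12 ft³)
21 ft³ → storage unit 4 (remaining 29 ft³)
16 ft³ → storage unit 4 (remaining 13 ft³)
16 ft³ → storage unit 5 (remaining 34 ft³)
20 ft³ → storage unit 5 (remaining 14 ft³)
21 ft³ → storage unit 6 (remaining 29 ft³)
6 storage units × 50 ft³ = 300 ft³; used 209 ft³; unused 91 ft³.

91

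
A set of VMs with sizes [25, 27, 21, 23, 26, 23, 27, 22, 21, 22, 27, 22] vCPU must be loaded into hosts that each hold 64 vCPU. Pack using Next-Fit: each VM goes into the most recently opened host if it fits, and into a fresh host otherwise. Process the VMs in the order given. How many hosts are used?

6 hosts

host 1: place 25 vCPU, 39 vCPU left
host 1: place 27 vCPU, 12 vCPU left
host 2: place 21 vCPU, 43 vCPU left
host 2: place 23 vCPU, 20 vCPU left
host 3: place 26 vCPU, 38 vCPU left
host 3: place 23 vCPU, 15 vCPU left
host 4: place 27 vCPU, 37 vCPU left
host 4: place 22 vCPU, 15 vCPU left
host 5: place 21 vCPU, 43 vCPU left
host 5: place 22 vCPU, 21 vCPU left
host 6: place 27 vCPU, 37 vCPU left
host 6: place 22 vCPU, 15 vCPU left
Final hosts: [25,27] [21,23] [26,23] [27,22] [21,22] [27,22].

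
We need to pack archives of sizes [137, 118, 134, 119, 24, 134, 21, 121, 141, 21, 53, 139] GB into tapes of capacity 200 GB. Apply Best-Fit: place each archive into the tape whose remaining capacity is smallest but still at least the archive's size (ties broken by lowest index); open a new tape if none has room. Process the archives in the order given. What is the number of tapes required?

8 tapes

Put 137 GB in tape 1; 63 GB remain.
Put 118 GB in tape 2; 82 GB remain.
Put 134 GB in tape 3; 66 GB remain.
Put 119 GB in tape 4; 81 GB remain.
Put 24 GB in tape 1; 39 GB remain.
Put 134 GB in tape 5; 66 GB remain.
Put 21 GB in tape 1; 18 GB remain.
Put 121 GB in tape 6; 79 GB remain.
Put 141 GB in tape 7; 59 GB remain.
Put 21 GB in tape 7; 38 GB remain.
Put 53 GB in tape 3; 13 GB remain.
Put 139 GB in tape 8; 61 GB remain.
Final tapes: [137,24,21] [118] [134,53] [119] [134] [121] [141,21] [139].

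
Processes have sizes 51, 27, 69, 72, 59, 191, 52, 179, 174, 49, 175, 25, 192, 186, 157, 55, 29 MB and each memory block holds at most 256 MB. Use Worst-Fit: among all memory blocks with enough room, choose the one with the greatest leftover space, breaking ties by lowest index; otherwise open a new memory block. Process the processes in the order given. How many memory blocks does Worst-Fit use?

8 memory blocks

memory block 1: place 51 MB, 205 MB left
memory block 1: place 27 MB, 178 MB left
memory block 1: place 69 MB, 109 MB left
memory block 1: place 72 MB, 37 MB left
memory block 2: place 59 MB, 197 MB left
memory block 2: place 191 MB, 6 MB left
memory block 3: place 52 MB, 204 MB left
memory block 3: place 179 MB, 25 MB left
memory block 4: place 174 MB, 82 MB left
memory block 4: place 49 MB, 33 MB left
memory block 5: place 175 MB, 81 MB left
memory block 5: place 25 MB, 56 MB left
memory block 6: place 192 MB, 64 MB left
memory block 7: place 186 MB, 70 MB left
memory block 8: place 157 MB, 99 MB left
memory block 8: place 55 MB, 44 MB left
memory block 7: place 29 MB, 41 MB left
Final memory blocks: [51,27,69,72] [59,191] [52,179] [174,49] [175,25] [192] [186,29] [157,55].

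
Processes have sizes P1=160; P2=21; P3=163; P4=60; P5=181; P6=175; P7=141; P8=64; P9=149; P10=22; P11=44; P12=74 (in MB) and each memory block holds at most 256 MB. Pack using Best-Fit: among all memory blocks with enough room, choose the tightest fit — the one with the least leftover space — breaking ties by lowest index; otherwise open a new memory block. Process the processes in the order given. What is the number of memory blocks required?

Put P1 (160 MB) in memory block 1; 96 MB remain.
Put P2 (21 MB) in memory block 1; 75 MB remain.
Put P3 (163 MB) in memory block 2; 93 MB remain.
Put P4 (60 MB) in memory block 1; 15 MB remain.
Put P5 (181 MB) in memory block 3; 75 MB remain.
Put P6 (175 MB) in memory block 4; 81 MB remain.
Put P7 (141 MB) in memory block 5; 115 MB remain.
Put P8 (64 MB) in memory block 3; 11 MB remain.
Put P9 (149 MB) in memory block 6; 107 MB remain.
Put P10 (22 MB) in memory block 4; 59 MB remain.
Put P11 (44 MB) in memory block 4; 15 MB remain.
Put P12 (74 MB) in memory block 2; 19 MB remain.

6 memory blocks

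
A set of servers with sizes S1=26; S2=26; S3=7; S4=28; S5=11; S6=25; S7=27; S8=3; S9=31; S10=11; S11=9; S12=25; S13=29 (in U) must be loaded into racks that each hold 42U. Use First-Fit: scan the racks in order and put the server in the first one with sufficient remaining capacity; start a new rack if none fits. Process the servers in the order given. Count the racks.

rack 1: place S1 (26U), 16U left
rack 2: place S2 (26U), 16U left
rack 1: place S3 (7U), 9U left
rack 3: place S4 (28U), 14U left
rack 2: place S5 (11U), 5U left
rack 4: place S6 (25U), 17U left
rack 5: place S7 (27U), 15U left
rack 1: place S8 (3U), 6U left
rack 6: place S9 (31U), 11U left
rack 3: place S10 (11U), 3U left
rack 4: place S11 (9U), 8U left
rack 7: place S12 (25U), 17U left
rack 8: place S13 (29U), 13U left
Final racks: [26,7,3] [26,11] [28,11] [25,9] [27] [31] [25] [29].

8 racks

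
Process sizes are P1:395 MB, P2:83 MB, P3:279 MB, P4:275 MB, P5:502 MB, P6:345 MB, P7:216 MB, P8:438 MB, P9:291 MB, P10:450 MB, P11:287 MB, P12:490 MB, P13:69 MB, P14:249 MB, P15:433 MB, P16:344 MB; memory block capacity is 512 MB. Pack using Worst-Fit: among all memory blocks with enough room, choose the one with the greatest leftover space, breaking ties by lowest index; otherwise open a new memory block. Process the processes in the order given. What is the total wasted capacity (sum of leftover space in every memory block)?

P1 (395 MB) → memory block 1 (remaining 117 MB)
P2 (83 MB) → memory block 1 (remaining 34 MB)
P3 (279 MB) → memory block 2 (remaining 233 MB)
P4 (275 MB) → memory block 3 (remaining 237 MB)
P5 (502 MB) → memory block 4 (remaining 10 MB)
P6 (345 MB) → memory block 5 (remaining 167 MB)
P7 (216 MB) → memory block 3 (remaining 21 MB)
P8 (438 MB) → memory block 6 (remaining 74 MB)
P9 (291 MB) → memory block 7 (remaining 221 MB)
P10 (450 MB) → memory block 8 (remaining 62 MB)
P11 (287 MB) → memory block 9 (remaining 225 MB)
P12 (490 MB) → memory block 10 (remaining 22 MB)
P13 (69 MB) → memory block 2 (remaining 164 MB)
P14 (249 MB) → memory block 11 (remaining 263 MB)
P15 (433 MB) → memory block 12 (remaining 79 MB)
P16 (344 MB) → memory block 13 (remaining 168 MB)
13 memory blocks × 512 MB = 6656 MB; used 5146 MB; unused 1510 MB.

1510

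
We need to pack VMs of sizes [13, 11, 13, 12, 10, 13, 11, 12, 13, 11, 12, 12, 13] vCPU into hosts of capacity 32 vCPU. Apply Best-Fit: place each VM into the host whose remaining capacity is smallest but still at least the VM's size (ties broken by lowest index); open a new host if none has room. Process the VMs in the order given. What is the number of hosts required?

7 hosts

13 vCPU → host 1 (remaining 19 vCPU)
11 vCPU → host 1 (remaining 8 vCPU)
13 vCPU → host 2 (remaining 19 vCPU)
12 vCPU → host 2 (remaining 7 vCPU)
10 vCPU → host 3 (remaining 22 vCPU)
13 vCPU → host 3 (remaining 9 vCPU)
11 vCPU → host 4 (remaining 21 vCPU)
12 vCPU → host 4 (remaining 9 vCPU)
13 vCPU → host 5 (remaining 19 vCPU)
11 vCPU → host 5 (remaining 8 vCPU)
12 vCPU → host 6 (remaining 20 vCPU)
12 vCPU → host 6 (remaining 8 vCPU)
13 vCPU → host 7 (remaining 19 vCPU)
Final hosts: [13,11] [13,12] [10,13] [11,12] [13,11] [12,12] [13].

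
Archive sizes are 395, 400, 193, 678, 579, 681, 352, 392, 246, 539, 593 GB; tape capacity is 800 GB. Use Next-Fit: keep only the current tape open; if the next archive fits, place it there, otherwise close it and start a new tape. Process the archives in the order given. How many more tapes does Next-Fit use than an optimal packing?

Next-Fit: [395,400] [193] [678] [579] [681] [352,392] [246,539] [593] → 8 tapes.
Total size 5048 GB; any packing needs at least ⌈5048/800⌉ = 7 tapes.
An optimal packing achieves that bound: [681] [678] [593,193] [579] [539,246] [400,395] [392,352] → 7 tapes.
Excess: 8 − 7 = 1.

1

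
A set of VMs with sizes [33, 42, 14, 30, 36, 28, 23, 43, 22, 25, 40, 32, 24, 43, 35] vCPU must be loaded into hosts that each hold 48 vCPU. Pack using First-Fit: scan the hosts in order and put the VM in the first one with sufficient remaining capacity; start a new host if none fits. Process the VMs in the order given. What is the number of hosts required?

13 hosts

host 1: place 33 vCPU, 15 vCPU left
host 2: place 42 vCPU, 6 vCPU left
host 1: place 14 vCPU, 1 vCPU left
host 3: place 30 vCPU, 18 vCPU left
host 4: place 36 vCPU, 12 vCPU left
host 5: place 28 vCPU, 20 vCPU left
host 6: place 23 vCPU, 25 vCPU left
host 7: place 43 vCPU, 5 vCPU left
host 6: place 22 vCPU, 3 vCPU left
host 8: place 25 vCPU, 23 vCPU left
host 9: place 40 vCPU, 8 vCPU left
host 10: place 32 vCPU, 16 vCPU left
host 11: place 24 vCPU, 24 vCPU left
host 12: place 43 vCPU, 5 vCPU left
host 13: place 35 vCPU, 13 vCPU left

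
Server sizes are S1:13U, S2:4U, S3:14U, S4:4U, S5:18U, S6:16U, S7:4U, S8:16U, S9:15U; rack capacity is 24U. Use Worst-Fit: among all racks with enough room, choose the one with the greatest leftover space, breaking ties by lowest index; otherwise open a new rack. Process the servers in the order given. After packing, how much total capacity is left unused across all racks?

Put S1 (13U) in rack 1; 11U remain.
Put S2 (4U) in rack 1; 7U remain.
Put S3 (14U) in rack 2; 10U remain.
Put S4 (4U) in rack 2; 6U remain.
Put S5 (18U) in rack 3; 6U remain.
Put S6 (16U) in rack 4; 8U remain.
Put S7 (4U) in rack 4; 4U remain.
Put S8 (16U) in rack 5; 8U remain.
Put S9 (15U) in rack 6; 9U remain.
6 racks × 24U = 144U; used 104U; unused 40U.

40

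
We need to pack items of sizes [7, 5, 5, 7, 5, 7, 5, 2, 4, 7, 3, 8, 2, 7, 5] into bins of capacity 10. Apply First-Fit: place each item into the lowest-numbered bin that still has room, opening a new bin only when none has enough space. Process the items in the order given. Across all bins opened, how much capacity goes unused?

11

bin 1: place 7, 3 left
bin 2: place 5, 5 left
bin 2: place 5, 0 left
bin 3: place 7, 3 left
bin 4: place 5, 5 left
bin 5: place 7, 3 left
bin 4: place 5, 0 left
bin 1: place 2, 1 left
bin 6: place 4, 6 left
bin 7: place 7, 3 left
bin 3: place 3, 0 left
bin 8: place 8, 2 left
bin 5: place 2, 1 left
bin 9: place 7, 3 left
bin 6: place 5, 1 left
9 bins × 10 = 90; used 79; unused 11.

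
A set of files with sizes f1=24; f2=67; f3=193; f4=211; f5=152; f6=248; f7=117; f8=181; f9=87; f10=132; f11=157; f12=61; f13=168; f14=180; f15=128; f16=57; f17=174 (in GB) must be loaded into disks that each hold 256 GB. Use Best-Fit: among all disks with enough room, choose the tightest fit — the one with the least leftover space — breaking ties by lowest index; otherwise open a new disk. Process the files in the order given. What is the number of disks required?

12 disks

Put f1 (24 GB) in disk 1; 232 GB remain.
Put f2 (67 GB) in disk 1; 165 GB remain.
Put f3 (193 GB) in disk 2; 63 GB remain.
Put f4 (211 GB) in disk 3; 45 GB remain.
Put f5 (152 GB) in disk 1; 13 GB remain.
Put f6 (248 GB) in disk 4; 8 GB remain.
Put f7 (117 GB) in disk 5; 139 GB remain.
Put f8 (181 GB) in disk 6; 75 GB remain.
Put f9 (87 GB) in disk 5; 52 GB remain.
Put f10 (132 GB) in disk 7; 124 GB remain.
Put f11 (157 GB) in disk 8; 99 GB remain.
Put f12 (61 GB) in disk 2; 2 GB remain.
Put f13 (168 GB) in disk 9; 88 GB remain.
Put f14 (180 GB) in disk 10; 76 GB remain.
Put f15 (128 GB) in disk 11; 128 GB remain.
Put f16 (57 GB) in disk 6; 18 GB remain.
Put f17 (174 GB) in disk 12; 82 GB remain.
Final disks: [24,67,152] [193,61] [211] [248] [117,87] [181,57] [132] [157] [168] [180] [128] [174].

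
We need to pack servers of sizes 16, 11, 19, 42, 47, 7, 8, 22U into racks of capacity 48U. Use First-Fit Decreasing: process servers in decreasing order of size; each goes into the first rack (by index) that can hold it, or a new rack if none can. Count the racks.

4

Sorted descending: 47, 42, 22, 19, 16, 11, 8, 7.
Put 47U in rack 1; 1U remain.
Put 42U in rack 2; 6U remain.
Put 22U in rack 3; 26U remain.
Put 19U in rack 3; 7U remain.
Put 16U in rack 4; 32U remain.
Put 11U in rack 4; 21U remain.
Put 8U in rack 4; 13U remain.
Put 7U in rack 3; 0U remain.
Final racks: [47] [42] [22,19,7] [16,11,8].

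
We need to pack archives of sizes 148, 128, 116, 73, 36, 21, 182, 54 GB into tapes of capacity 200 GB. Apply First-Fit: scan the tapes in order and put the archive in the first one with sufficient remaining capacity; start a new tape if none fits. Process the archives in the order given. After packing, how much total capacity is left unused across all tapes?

242

Put 148 GB in tape 1; 52 GB remain.
Put 128 GB in tape 2; 72 GB remain.
Put 116 GB in tape 3; 84 GB remain.
Put 73 GB in tape 3; 11 GB remain.
Put 36 GB in tape 1; 16 GB remain.
Put 21 GB in tape 2; 51 GB remain.
Put 182 GB in tape 4; 18 GB remain.
Put 54 GB in tape 5; 146 GB remain.
5 tapes × 200 GB = 1000 GB; used 758 GB; unused 242 GB.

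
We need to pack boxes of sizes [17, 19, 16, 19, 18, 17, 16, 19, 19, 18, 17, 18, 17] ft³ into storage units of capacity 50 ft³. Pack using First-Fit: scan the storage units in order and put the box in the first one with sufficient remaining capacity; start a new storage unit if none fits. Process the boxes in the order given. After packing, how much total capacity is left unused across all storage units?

storage unit 1: place 17 ft³, 33 ft³ left
storage unit 1: place 19 ft³, 14 ft³ left
storage unit 2: place 16 ft³, 34 ft³ left
storage unit 2: place 19 ft³, 15 ft³ left
storage unit 3: place 18 ft³, 32 ft³ left
storage unit 3: place 17 ft³, 15 ft³ left
storage unit 4: place 16 ft³, 34 ft³ left
storage unit 4: place 19 ft³, 15 ft³ left
storage unit 5: place 19 ft³, 31 ft³ left
storage unit 5: place 18 ft³, 13 ft³ left
storage unit 6: place 17 ft³, 33 ft³ left
storage unit 6: place 18 ft³, 15 ft³ left
storage unit 7: place 17 ft³, 33 ft³ left
7 storage units × 50 ft³ = 350 ft³; used 230 ft³; unused 120 ft³.

120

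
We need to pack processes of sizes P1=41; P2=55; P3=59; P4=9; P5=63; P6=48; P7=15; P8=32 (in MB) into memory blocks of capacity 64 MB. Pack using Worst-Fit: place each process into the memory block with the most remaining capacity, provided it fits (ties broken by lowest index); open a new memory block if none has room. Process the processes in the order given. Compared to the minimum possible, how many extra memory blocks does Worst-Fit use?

0

Worst-Fit: [41,9] [55] [59] [63] [48,15] [32] → 6 memory blocks.
Total size 322 MB; any packing needs at least ⌈322/64⌉ = 6 memory blocks.
So 6 is already optimal.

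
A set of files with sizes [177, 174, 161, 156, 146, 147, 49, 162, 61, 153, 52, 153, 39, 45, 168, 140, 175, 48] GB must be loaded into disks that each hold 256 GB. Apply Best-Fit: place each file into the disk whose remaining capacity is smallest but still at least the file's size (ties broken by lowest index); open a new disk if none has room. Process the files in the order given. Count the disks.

12 disks

Put 177 GB in disk 1; 79 GB remain.
Put 174 GB in disk 2; 82 GB remain.
Put 161 GB in disk 3; 95 GB remain.
Put 156 GB in disk 4; 100 GB remain.
Put 146 GB in disk 5; 110 GB remain.
Put 147 GB in disk 6; 109 GB remain.
Put 49 GB in disk 1; 30 GB remain.
Put 162 GB in disk 7; 94 GB remain.
Put 61 GB in disk 2; 21 GB remain.
Put 153 GB in disk 8; 103 GB remain.
Put 52 GB in disk 7; 42 GB remain.
Put 153 GB in disk 9; 103 GB remain.
Put 39 GB in disk 7; 3 GB remain.
Put 45 GB in disk 3; 50 GB remain.
Put 168 GB in disk 10; 88 GB remain.
Put 140 GB in disk 11; 116 GB remain.
Put 175 GB in disk 12; 81 GB remain.
Put 48 GB in disk 3; 2 GB remain.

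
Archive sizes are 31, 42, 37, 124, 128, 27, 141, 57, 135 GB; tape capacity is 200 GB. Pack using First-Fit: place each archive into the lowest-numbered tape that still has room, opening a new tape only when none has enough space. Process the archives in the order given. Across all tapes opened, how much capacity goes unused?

278

tape 1: place 31 GB, 169 GB left
tape 1: place 42 GB, 127 GB left
tape 1: place 37 GB, 90 GB left
tape 2: place 124 GB, 76 GB left
tape 3: place 128 GB, 72 GB left
tape 1: place 27 GB, 63 GB left
tape 4: place 141 GB, 59 GB left
tape 1: place 57 GB, 6 GB left
tape 5: place 135 GB, 65 GB left
5 tapes × 200 GB = 1000 GB; used 722 GB; unused 278 GB.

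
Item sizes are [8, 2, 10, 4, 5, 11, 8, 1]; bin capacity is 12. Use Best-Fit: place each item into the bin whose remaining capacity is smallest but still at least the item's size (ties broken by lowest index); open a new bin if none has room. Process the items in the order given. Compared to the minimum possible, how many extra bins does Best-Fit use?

Best-Fit: [8,2] [10] [4,5] [11,1] [8] → 5 bins.
Total size 49; any packing needs at least ⌈49/12⌉ = 5 bins.
So 5 is already optimal.

0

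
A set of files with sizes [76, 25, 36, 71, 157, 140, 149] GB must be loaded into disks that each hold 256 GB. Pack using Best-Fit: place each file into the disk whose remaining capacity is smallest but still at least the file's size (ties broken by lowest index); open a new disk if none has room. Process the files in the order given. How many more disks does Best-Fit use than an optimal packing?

1

Best-Fit: [76,25,36,71] [157] [140] [149] → 4 disks.
Total size 654 GB; any packing needs at least ⌈654/256⌉ = 3 disks.
An optimal packing achieves that bound: [157,76] [149,71,36] [140,25] → 3 disks.
Excess: 4 − 3 = 1.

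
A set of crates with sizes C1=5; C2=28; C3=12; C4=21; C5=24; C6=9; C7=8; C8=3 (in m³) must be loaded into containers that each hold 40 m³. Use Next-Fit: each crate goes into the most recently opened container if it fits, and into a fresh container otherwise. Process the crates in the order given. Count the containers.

container 1: place C1 (5 m³), 35 m³ left
container 1: place C2 (28 m³), 7 m³ left
container 2: place C3 (12 m³), 28 m³ left
container 2: place C4 (21 m³), 7 m³ left
container 3: place C5 (24 m³), 16 m³ left
container 3: place C6 (9 m³), 7 m³ left
container 4: place C7 (8 m³), 32 m³ left
container 4: place C8 (3 m³), 29 m³ left

4 containers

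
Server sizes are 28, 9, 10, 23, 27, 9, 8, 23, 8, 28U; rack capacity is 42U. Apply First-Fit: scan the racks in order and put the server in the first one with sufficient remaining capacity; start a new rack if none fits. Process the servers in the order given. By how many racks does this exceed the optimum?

0

First-Fit: [28,9] [10,23,9] [27,8] [23,8] [28] → 5 racks.
Total size 173U; any packing needs at least ⌈173/42⌉ = 5 racks.
So 5 is already optimal.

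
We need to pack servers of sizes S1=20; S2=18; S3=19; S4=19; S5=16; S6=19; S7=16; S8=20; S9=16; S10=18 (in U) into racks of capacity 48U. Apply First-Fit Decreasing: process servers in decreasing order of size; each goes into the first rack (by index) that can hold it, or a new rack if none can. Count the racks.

Sorted descending: 20, 20, 19, 19, 19, 18, 18, 16, 16, 16.
rack 1: place 20U, 28U left
rack 1: place 20U, 8U left
rack 2: place 19U, 29U left
rack 2: place 19U, 10U left
rack 3: place 19U, 29U left
rack 3: place 18U, 11U left
rack 4: place 18U, 30U left
rack 4: place 16U, 14U left
rack 5: place 16U, 32U left
rack 5: place 16U, 16U left
Final racks: [20,20] [19,19] [19,18] [18,16] [16,16].

5 racks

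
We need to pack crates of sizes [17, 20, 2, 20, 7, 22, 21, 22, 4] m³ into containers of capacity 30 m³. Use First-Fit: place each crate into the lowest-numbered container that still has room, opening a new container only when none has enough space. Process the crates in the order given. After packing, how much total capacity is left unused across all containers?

17 m³ → container 1 (remaining 13 m³)
20 m³ → container 2 (remaining 10 m³)
2 m³ → container 1 (remaining 11 m³)
20 m³ → container 3 (remaining 10 m³)
7 m³ → container 1 (remaining 4 m³)
22 m³ → container 4 (remaining 8 m³)
21 m³ → container 5 (remaining 9 m³)
22 m³ → container 6 (remaining 8 m³)
4 m³ → container 1 (remaining 0 m³)
6 containers × 30 m³ = 180 m³; used 135 m³; unused 45 m³.

45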